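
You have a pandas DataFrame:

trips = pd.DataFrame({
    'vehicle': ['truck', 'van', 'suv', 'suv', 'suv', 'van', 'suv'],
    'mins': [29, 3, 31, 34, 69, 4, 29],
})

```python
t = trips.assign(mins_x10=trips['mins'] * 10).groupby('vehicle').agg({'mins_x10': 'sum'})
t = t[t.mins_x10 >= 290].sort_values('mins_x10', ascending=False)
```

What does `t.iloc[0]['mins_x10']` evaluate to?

add column mins_x10 = trips['mins'] * 10:
  vehicle  mins  mins_x10
0   truck    29       290
1     van     3        30
2     suv    31       310
3     suv    34       340
4     suv    69       690
5     van     4        40
6     suv    29       290
group by vehicle, sum of mins_x10:
         mins_x10
vehicle          
suv          1630
truck         290
van            70
filter rows where mins_x10 >= 290:
         mins_x10
vehicle          
suv          1630
truck         290
sort by mins_x10 descending:
         mins_x10
vehicle          
suv          1630
truck         290

1630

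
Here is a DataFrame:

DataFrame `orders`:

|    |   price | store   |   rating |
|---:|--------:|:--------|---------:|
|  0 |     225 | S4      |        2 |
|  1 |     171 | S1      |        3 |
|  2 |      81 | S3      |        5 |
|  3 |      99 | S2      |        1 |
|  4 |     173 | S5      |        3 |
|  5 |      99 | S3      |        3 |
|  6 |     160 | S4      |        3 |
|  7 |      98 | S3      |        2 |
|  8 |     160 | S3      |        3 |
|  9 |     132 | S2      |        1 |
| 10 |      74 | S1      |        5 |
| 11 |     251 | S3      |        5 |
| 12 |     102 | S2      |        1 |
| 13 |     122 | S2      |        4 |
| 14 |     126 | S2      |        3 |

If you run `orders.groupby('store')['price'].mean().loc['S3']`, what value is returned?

group by store, mean of price:
store
S1    122.5
S2    116.2
S3    137.8
S4    192.5
S5    173.0
Name: price, dtype: float64

137.8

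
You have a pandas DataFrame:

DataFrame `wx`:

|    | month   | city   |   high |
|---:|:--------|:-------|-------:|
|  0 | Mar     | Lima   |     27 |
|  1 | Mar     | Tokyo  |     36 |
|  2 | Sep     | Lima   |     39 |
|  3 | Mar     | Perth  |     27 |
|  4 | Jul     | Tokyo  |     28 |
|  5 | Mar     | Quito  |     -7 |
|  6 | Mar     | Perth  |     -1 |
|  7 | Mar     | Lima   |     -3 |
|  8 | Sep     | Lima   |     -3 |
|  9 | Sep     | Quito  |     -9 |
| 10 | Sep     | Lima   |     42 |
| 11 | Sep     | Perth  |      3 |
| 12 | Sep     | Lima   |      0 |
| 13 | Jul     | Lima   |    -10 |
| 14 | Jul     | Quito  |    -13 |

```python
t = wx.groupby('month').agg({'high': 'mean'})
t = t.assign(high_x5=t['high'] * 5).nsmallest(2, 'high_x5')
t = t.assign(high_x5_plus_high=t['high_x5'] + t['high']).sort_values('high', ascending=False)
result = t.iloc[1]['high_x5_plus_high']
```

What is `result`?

10.0

group by month, mean of high:
            high
month           
Jul     1.666667
Mar    13.166667
Sep    12.000000
add column high_x5 = t['high'] * 5:
            high    high_x5
month                      
Jul     1.666667   8.333333
Mar    13.166667  65.833333
Sep    12.000000  60.000000
take 2 rows with smallest high_x5:
            high    high_x5
month                      
Jul     1.666667   8.333333
Sep    12.000000  60.000000
add column high_x5_plus_high = t['high_x5'] + t['high']:
            high    high_x5  high_x5_plus_high
month                                         
Jul     1.666667   8.333333               10.0
Sep    12.000000  60.000000               72.0
sort by high descending:
            high    high_x5  high_x5_plus_high
month                                         
Sep    12.000000  60.000000               72.0
Jul     1.666667   8.333333               10.0
Finally, value at position 1, column 'high_x5_plus_high' = 10.0.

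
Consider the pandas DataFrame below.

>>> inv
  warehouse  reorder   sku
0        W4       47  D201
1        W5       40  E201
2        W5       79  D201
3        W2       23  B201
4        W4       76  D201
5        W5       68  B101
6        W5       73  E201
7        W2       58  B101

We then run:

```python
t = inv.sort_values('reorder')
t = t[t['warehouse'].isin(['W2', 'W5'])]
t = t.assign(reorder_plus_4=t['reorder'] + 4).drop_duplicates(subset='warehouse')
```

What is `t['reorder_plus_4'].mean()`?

sort by reorder:
  warehouse  reorder   sku
3        W2       23  B201
1        W5       40  E201
0        W4       47  D201
7        W2       58  B101
5        W5       68  B101
6        W5       73  E201
4        W4       76  D201
2        W5       79  D201
filter rows where warehouse in ['W2', 'W5']:
  warehouse  reorder   sku
3        W2       23  B201
1        W5       40  E201
7        W2       58  B101
5        W5       68  B101
6        W5       73  E201
2        W5       79  D201
add column reorder_plus_4 = t['reorder'] + 4:
  warehouse  reorder   sku  reorder_plus_4
3        W2       23  B201              27
1        W5       40  E201              44
7        W2       58  B101              62
5        W5       68  B101              72
6        W5       73  E201              77
2        W5       79  D201              83
drop duplicate warehouse (keep=first):
  warehouse  reorder   sku  reorder_plus_4
3        W2       23  B201              27
1        W5       40  E201              44
The mean of column 'reorder_plus_4' is 35.5.

35.5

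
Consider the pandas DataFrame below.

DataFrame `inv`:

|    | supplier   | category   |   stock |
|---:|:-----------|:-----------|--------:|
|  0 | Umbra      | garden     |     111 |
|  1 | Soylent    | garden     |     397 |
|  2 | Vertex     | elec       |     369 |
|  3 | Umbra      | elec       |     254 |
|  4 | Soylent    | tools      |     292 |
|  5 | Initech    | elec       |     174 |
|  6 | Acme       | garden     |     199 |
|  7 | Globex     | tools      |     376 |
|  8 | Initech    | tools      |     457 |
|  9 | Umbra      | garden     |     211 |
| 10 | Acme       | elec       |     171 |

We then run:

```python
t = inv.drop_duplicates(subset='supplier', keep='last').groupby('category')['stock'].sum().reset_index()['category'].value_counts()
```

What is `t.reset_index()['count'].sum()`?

3

drop duplicate supplier (keep=last):
   supplier category  stock
2    Vertex     elec    369
4   Soylent    tools    292
7    Globex    tools    376
8   Initech    tools    457
9     Umbra   garden    211
10     Acme     elec    171
group by category, sum of stock:
category
elec       540
garden     211
tools     1125
Name: stock, dtype: int64
reset_index():
  category  stock
0     elec    540
1   garden    211
2    tools   1125
value_counts of category:
category
elec      1
garden    1
tools     1
Name: count, dtype: int64
reset_index():
  category  count
0     elec      1
1   garden      1
2    tools      1
sum of column 'count' → 3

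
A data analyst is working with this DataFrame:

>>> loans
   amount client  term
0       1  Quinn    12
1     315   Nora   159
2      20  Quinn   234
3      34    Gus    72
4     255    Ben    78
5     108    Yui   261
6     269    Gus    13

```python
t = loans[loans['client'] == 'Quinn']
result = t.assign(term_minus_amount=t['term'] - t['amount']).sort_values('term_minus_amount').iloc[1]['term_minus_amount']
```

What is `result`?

filter rows where client == 'Quinn':
   amount client  term
0       1  Quinn    12
2      20  Quinn   234
add column term_minus_amount = t['term'] - t['amount']:
   amount client  term  term_minus_amount
0       1  Quinn    12                 11
2      20  Quinn   234                214
sort by term_minus_amount:
   amount client  term  term_minus_amount
0       1  Quinn    12                 11
2      20  Quinn   234                214
Taking the value at position 1, column 'term_minus_amount' gives 214.

214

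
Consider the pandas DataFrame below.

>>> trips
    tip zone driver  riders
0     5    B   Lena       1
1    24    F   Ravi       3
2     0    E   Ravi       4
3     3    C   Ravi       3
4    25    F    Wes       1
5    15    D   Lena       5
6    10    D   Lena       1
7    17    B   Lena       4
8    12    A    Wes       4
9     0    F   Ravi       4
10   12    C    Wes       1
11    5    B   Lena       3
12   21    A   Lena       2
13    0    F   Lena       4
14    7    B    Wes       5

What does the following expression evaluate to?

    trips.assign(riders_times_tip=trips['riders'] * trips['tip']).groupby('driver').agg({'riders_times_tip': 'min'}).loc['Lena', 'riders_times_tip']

add column riders_times_tip = trips['riders'] * trips['tip']:
    tip zone driver  riders  riders_times_tip
0     5    B   Lena       1                 5
1    24    F   Ravi       3                72
2     0    E   Ravi       4                 0
3     3    C   Ravi       3                 9
4    25    F    Wes       1                25
5    15    D   Lena       5                75
6    10    D   Lena       1                10
7    17    B   Lena       4                68
8    12    A    Wes       4                48
9     0    F   Ravi       4                 0
10   12    C    Wes       1                12
11    5    B   Lena       3                15
12   21    A   Lena       2                42
13    0    F   Lena       4                 0
14    7    B    Wes       5                35
group by driver, min of riders_times_tip:
        riders_times_tip
driver                  
Lena                   0
Ravi                   0
Wes                   12
So loc['Lena', 'riders_times_tip'] = 0.

0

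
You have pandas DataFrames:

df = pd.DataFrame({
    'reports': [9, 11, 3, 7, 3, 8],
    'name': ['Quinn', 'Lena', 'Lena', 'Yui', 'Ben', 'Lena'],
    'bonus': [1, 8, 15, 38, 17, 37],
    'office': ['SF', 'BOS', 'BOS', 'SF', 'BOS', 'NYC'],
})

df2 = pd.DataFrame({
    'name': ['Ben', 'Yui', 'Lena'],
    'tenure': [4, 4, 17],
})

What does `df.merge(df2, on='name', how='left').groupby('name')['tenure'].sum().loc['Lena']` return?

merge on 'name' (how='left') → 6 rows:
   reports   name  bonus office  tenure
0        9  Quinn      1     SF     NaN
1       11   Lena      8    BOS    17.0
2        3   Lena     15    BOS    17.0
3        7    Yui     38     SF     4.0
4        3    Ben     17    BOS     4.0
5        8   Lena     37    NYC    17.0
group by name, sum of tenure:
name
Ben       4.0
Lena     51.0
Quinn     0.0
Yui       4.0
Name: tenure, dtype: float64

51.0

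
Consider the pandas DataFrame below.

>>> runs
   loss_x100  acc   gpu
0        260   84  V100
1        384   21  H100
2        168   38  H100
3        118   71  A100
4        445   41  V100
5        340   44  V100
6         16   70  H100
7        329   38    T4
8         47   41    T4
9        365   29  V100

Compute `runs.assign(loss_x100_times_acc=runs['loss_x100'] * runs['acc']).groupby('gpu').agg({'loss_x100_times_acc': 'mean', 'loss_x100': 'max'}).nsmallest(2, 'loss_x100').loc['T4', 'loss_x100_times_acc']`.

add column loss_x100_times_acc = runs['loss_x100'] * runs['acc']:
   loss_x100  acc   gpu  loss_x100_times_acc
0        260   84  V100                21840
1        384   21  H100                 8064
2        168   38  H100                 6384
3        118   71  A100                 8378
4        445   41  V100                18245
5        340   44  V100                14960
6         16   70  H100                 1120
7        329   38    T4                12502
8         47   41    T4                 1927
9        365   29  V100                10585
group by gpu: mean(loss_x100_times_acc), max(loss_x100):
      loss_x100_times_acc  loss_x100
gpu                                 
A100          8378.000000        118
H100          5189.333333        384
T4            7214.500000        329
V100         16407.500000        445
take 2 rows with smallest loss_x100:
      loss_x100_times_acc  loss_x100
gpu                                 
A100               8378.0        118
T4                 7214.5        329
value at row 'T4', column 'loss_x100_times_acc' → 7214.5

7214.5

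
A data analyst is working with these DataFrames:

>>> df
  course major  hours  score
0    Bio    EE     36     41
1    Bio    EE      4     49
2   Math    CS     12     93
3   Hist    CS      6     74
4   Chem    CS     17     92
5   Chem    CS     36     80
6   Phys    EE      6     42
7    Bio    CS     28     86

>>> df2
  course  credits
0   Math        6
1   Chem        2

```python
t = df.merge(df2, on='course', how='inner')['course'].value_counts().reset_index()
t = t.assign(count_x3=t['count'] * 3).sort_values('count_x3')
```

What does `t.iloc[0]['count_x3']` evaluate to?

3

merge on 'course' (how='inner') → 3 rows:
  course major  hours  score  credits
0   Math    CS     12     93        6
1   Chem    CS     17     92        2
2   Chem    CS     36     80        2
value_counts of course:
course
Chem    2
Math    1
Name: count, dtype: int64
reset_index():
  course  count
0   Chem      2
1   Math      1
add column count_x3 = t['count'] * 3:
  course  count  count_x3
0   Chem      2         6
1   Math      1         3
sort by count_x3:
  course  count  count_x3
1   Math      1         3
0   Chem      2         6
value at position 0, column 'count_x3' → 3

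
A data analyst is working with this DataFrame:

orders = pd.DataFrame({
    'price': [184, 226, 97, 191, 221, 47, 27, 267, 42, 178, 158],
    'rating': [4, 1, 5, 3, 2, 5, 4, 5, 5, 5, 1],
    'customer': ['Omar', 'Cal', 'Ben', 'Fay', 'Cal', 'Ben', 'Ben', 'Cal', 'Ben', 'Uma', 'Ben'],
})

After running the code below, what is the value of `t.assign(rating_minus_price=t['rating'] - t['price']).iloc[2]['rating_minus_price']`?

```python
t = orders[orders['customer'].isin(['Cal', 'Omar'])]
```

-219

filter rows where customer in ['Cal', 'Omar']:
   price  rating customer
0    184       4     Omar
1    226       1      Cal
4    221       2      Cal
7    267       5      Cal
add column rating_minus_price = t['rating'] - t['price']:
   price  rating customer  rating_minus_price
0    184       4     Omar                -180
1    226       1      Cal                -225
4    221       2      Cal                -219
7    267       5      Cal                -262
Taking the value at position 2, column 'rating_minus_price' gives -219.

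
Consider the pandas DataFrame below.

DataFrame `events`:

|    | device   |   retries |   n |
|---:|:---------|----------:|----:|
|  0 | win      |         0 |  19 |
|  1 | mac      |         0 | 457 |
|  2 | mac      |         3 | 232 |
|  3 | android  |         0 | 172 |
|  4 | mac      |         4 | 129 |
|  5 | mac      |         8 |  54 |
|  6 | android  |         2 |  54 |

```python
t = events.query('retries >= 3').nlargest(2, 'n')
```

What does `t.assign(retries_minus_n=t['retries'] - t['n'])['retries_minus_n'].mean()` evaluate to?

filter rows where retries >= 3:
  device  retries    n
2    mac        3  232
4    mac        4  129
5    mac        8   54
take 2 rows with largest n:
  device  retries    n
2    mac        3  232
4    mac        4  129
add column retries_minus_n = t['retries'] - t['n']:
  device  retries    n  retries_minus_n
2    mac        3  232             -229
4    mac        4  129             -125
Then the mean of column 'retries_minus_n': -177.0

-177.0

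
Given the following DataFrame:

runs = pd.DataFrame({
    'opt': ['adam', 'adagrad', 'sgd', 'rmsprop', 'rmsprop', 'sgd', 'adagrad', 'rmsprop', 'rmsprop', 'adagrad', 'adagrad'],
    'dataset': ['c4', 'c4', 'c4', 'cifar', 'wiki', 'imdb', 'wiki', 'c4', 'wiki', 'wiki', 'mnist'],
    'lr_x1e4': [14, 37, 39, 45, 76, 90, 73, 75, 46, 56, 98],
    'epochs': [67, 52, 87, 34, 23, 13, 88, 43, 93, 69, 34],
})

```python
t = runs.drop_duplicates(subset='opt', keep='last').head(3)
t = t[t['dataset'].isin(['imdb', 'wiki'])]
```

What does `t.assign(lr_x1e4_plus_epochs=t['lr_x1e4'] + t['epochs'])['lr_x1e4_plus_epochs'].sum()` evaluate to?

242

drop duplicate opt (keep=last):
        opt dataset  lr_x1e4  epochs
0      adam      c4       14      67
5       sgd    imdb       90      13
8   rmsprop    wiki       46      93
10  adagrad   mnist       98      34
take first 3 rows:
       opt dataset  lr_x1e4  epochs
0     adam      c4       14      67
5      sgd    imdb       90      13
8  rmsprop    wiki       46      93
filter rows where dataset in ['imdb', 'wiki']:
       opt dataset  lr_x1e4  epochs
5      sgd    imdb       90      13
8  rmsprop    wiki       46      93
add column lr_x1e4_plus_epochs = t['lr_x1e4'] + t['epochs']:
       opt dataset  lr_x1e4  epochs  lr_x1e4_plus_epochs
5      sgd    imdb       90      13                  103
8  rmsprop    wiki       46      93                  139
sum of column 'lr_x1e4_plus_epochs' → 242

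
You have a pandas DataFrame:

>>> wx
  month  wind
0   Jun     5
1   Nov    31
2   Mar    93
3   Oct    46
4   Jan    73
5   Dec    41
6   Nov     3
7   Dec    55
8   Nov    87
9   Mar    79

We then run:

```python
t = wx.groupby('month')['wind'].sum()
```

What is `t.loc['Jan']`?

group by month, sum of wind:
month
Dec     96
Jan     73
Jun      5
Mar    172
Nov    121
Oct     46
Name: wind, dtype: int64
Finally, value at index 'Jan' = 73.

73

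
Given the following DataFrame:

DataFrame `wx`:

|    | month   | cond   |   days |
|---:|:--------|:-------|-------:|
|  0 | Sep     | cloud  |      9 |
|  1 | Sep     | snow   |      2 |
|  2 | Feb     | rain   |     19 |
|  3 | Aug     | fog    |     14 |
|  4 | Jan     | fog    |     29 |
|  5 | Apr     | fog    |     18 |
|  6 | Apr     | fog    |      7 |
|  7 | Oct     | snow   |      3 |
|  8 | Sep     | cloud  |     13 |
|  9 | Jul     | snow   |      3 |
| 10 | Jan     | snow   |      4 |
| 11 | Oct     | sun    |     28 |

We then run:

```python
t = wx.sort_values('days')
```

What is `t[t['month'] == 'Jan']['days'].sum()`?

33

sort by days:
   month   cond  days
1    Sep   snow     2
7    Oct   snow     3
9    Jul   snow     3
10   Jan   snow     4
6    Apr    fog     7
0    Sep  cloud     9
8    Sep  cloud    13
3    Aug    fog    14
5    Apr    fog    18
2    Feb   rain    19
11   Oct    sun    28
4    Jan    fog    29
filter rows where month == 'Jan':
   month  cond  days
10   Jan  snow     4
4    Jan   fog    29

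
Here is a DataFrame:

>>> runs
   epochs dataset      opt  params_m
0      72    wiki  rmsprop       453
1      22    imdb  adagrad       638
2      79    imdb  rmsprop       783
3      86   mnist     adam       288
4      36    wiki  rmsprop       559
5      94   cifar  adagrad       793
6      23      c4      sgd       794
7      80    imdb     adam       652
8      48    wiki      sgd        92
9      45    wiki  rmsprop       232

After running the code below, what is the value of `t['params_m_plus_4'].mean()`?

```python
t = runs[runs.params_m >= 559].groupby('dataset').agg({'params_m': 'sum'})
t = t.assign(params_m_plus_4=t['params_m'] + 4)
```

filter rows where params_m >= 559:
   epochs dataset      opt  params_m
1      22    imdb  adagrad       638
2      79    imdb  rmsprop       783
4      36    wiki  rmsprop       559
5      94   cifar  adagrad       793
6      23      c4      sgd       794
7      80    imdb     adam       652
group by dataset, sum of params_m:
         params_m
dataset          
c4            794
cifar         793
imdb         2073
wiki          559
add column params_m_plus_4 = t['params_m'] + 4:
         params_m  params_m_plus_4
dataset                           
c4            794              798
cifar         793              797
imdb         2073             2077
wiki          559              563
Reading off the mean of column 'params_m_plus_4', we get 1058.75.

1058.75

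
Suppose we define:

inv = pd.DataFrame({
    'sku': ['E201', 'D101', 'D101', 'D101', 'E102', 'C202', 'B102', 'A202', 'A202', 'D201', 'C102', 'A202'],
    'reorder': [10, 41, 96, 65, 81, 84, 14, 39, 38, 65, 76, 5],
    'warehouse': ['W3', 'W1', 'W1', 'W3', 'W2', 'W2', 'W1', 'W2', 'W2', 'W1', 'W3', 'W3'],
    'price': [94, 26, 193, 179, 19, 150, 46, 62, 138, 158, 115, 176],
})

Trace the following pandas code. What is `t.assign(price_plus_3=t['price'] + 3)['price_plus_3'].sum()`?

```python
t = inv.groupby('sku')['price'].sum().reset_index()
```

1380

group by sku, sum of price:
sku
A202    376
B102     46
C102    115
C202    150
D101    398
D201    158
E102     19
E201     94
Name: price, dtype: int64
reset_index():
    sku  price
0  A202    376
1  B102     46
2  C102    115
3  C202    150
4  D101    398
5  D201    158
6  E102     19
7  E201     94
add column price_plus_3 = t['price'] + 3:
    sku  price  price_plus_3
0  A202    376           379
1  B102     46            49
2  C102    115           118
3  C202    150           153
4  D101    398           401
5  D201    158           161
6  E102     19            22
7  E201     94            97
Reading off the sum of column 'price_plus_3', we get 1380.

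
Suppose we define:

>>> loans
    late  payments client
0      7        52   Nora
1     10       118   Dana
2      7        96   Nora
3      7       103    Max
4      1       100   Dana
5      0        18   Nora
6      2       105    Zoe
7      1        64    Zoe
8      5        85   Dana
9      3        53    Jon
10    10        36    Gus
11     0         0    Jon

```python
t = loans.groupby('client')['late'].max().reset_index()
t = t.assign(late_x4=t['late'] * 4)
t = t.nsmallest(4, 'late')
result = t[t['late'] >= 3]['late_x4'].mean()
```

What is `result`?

group by client, max of late:
client
Dana    10
Gus     10
Jon      3
Max      7
Nora     7
Zoe      2
Name: late, dtype: int64
reset_index():
  client  late
0   Dana    10
1    Gus    10
2    Jon     3
3    Max     7
4   Nora     7
5    Zoe     2
add column late_x4 = t['late'] * 4:
  client  late  late_x4
0   Dana    10       40
1    Gus    10       40
2    Jon     3       12
3    Max     7       28
4   Nora     7       28
5    Zoe     2        8
take 4 rows with smallest late:
  client  late  late_x4
5    Zoe     2        8
2    Jon     3       12
3    Max     7       28
4   Nora     7       28
filter rows where late >= 3:
  client  late  late_x4
2    Jon     3       12
3    Max     7       28
4   Nora     7       28
Reading off the mean of column 'late_x4', we get 22.6666666667.

22.6666666667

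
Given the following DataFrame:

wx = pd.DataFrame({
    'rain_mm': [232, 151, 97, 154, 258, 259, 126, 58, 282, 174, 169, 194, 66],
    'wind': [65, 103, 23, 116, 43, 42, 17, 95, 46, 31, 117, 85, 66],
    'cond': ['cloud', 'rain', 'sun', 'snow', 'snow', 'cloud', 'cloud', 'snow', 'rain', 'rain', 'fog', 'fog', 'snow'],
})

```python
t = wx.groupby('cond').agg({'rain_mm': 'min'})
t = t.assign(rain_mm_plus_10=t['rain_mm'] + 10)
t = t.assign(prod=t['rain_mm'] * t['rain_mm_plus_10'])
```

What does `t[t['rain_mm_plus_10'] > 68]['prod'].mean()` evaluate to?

group by cond, min of rain_mm:
       rain_mm
cond          
cloud      126
fog        169
rain       151
snow        58
sun         97
add column rain_mm_plus_10 = t['rain_mm'] + 10:
       rain_mm  rain_mm_plus_10
cond                           
cloud      126              136
fog        169              179
rain       151              161
snow        58               68
sun         97              107
add column prod = t['rain_mm'] * t['rain_mm_plus_10']:
       rain_mm  rain_mm_plus_10   prod
cond                                  
cloud      126              136  17136
fog        169              179  30251
rain       151              161  24311
snow        58               68   3944
sun         97              107  10379
filter rows where rain_mm_plus_10 > 68:
       rain_mm  rain_mm_plus_10   prod
cond                                  
cloud      126              136  17136
fog        169              179  30251
rain       151              161  24311
sun         97              107  10379
Then the mean of column 'prod': 20519.25

20519.25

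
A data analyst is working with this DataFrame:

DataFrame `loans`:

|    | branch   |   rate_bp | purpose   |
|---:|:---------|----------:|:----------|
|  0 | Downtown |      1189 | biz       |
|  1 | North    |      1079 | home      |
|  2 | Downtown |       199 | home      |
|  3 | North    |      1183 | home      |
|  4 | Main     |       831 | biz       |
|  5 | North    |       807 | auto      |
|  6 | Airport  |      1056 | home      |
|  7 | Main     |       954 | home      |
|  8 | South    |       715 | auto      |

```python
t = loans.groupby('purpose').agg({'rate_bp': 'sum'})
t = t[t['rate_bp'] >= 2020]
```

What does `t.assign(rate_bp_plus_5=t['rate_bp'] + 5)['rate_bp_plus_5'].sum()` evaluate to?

6501

group by purpose, sum of rate_bp:
         rate_bp
purpose         
auto        1522
biz         2020
home        4471
filter rows where rate_bp >= 2020:
         rate_bp
purpose         
biz         2020
home        4471
add column rate_bp_plus_5 = t['rate_bp'] + 5:
         rate_bp  rate_bp_plus_5
purpose                         
biz         2020            2025
home        4471            4476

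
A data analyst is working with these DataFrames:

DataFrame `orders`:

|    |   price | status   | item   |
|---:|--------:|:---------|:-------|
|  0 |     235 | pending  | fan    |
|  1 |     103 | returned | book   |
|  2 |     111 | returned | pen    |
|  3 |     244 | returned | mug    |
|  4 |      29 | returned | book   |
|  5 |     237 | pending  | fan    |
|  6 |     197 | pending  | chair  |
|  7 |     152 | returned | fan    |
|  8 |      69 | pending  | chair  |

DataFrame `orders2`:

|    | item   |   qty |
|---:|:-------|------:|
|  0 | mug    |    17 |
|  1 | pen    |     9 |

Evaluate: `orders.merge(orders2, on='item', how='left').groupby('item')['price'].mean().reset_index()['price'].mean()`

152.4

merge on 'item' (how='left') → 9 rows:
   price    status   item   qty
0    235   pending    fan   NaN
1    103  returned   book   NaN
2    111  returned    pen   9.0
3    244  returned    mug  17.0
4     29  returned   book   NaN
5    237   pending    fan   NaN
6    197   pending  chair   NaN
7    152  returned    fan   NaN
8     69   pending  chair   NaN
group by item, mean of price:
item
book      66.0
chair    133.0
fan      208.0
mug      244.0
pen      111.0
Name: price, dtype: float64
reset_index():
    item  price
0   book   66.0
1  chair  133.0
2    fan  208.0
3    mug  244.0
4    pen  111.0
Then the mean of column 'price': 152.4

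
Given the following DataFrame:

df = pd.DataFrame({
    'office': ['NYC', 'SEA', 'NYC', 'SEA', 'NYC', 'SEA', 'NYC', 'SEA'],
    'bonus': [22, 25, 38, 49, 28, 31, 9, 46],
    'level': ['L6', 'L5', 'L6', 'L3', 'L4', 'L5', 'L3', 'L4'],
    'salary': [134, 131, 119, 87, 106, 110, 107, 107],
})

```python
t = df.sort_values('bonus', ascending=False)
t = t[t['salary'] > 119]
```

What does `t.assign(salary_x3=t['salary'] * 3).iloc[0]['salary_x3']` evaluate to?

sort by bonus descending:
  office  bonus level  salary
3    SEA     49    L3      87
7    SEA     46    L4     107
2    NYC     38    L6     119
5    SEA     31    L5     110
4    NYC     28    L4     106
1    SEA     25    L5     131
0    NYC     22    L6     134
6    NYC      9    L3     107
filter rows where salary > 119:
  office  bonus level  salary
1    SEA     25    L5     131
0    NYC     22    L6     134
add column salary_x3 = t['salary'] * 3:
  office  bonus level  salary  salary_x3
1    SEA     25    L5     131        393
0    NYC     22    L6     134        402

393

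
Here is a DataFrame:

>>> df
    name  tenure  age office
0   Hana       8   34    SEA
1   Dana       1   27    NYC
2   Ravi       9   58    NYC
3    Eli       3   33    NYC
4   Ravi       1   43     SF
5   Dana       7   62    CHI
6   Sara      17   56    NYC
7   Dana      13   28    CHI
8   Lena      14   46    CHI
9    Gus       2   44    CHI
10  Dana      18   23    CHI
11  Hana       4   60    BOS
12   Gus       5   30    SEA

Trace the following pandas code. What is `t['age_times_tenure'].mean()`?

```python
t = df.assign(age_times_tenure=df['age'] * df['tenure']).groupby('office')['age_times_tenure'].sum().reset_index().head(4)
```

1051.5

add column age_times_tenure = df['age'] * df['tenure']:
    name  tenure  age office  age_times_tenure
0   Hana       8   34    SEA               272
1   Dana       1   27    NYC                27
2   Ravi       9   58    NYC               522
3    Eli       3   33    NYC                99
4   Ravi       1   43     SF                43
5   Dana       7   62    CHI               434
6   Sara      17   56    NYC               952
7   Dana      13   28    CHI               364
8   Lena      14   46    CHI               644
9    Gus       2   44    CHI                88
10  Dana      18   23    CHI               414
11  Hana       4   60    BOS               240
12   Gus       5   30    SEA               150
group by office, sum of age_times_tenure:
office
BOS     240
CHI    1944
NYC    1600
SEA     422
SF       43
Name: age_times_tenure, dtype: int64
reset_index():
  office  age_times_tenure
0    BOS               240
1    CHI              1944
2    NYC              1600
3    SEA               422
4     SF                43
take first 4 rows:
  office  age_times_tenure
0    BOS               240
1    CHI              1944
2    NYC              1600
3    SEA               422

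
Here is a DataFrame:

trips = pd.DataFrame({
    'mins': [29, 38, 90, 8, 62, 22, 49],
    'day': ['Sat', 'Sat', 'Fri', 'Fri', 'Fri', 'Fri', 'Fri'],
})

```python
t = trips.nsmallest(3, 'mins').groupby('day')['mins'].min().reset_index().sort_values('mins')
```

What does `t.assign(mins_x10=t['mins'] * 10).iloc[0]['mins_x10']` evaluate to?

take 3 rows with smallest mins:
   mins  day
3     8  Fri
5    22  Fri
0    29  Sat
group by day, min of mins:
day
Fri     8
Sat    29
Name: mins, dtype: int64
reset_index():
   day  mins
0  Fri     8
1  Sat    29
sort by mins:
   day  mins
0  Fri     8
1  Sat    29
add column mins_x10 = t['mins'] * 10:
   day  mins  mins_x10
0  Fri     8        80
1  Sat    29       290

80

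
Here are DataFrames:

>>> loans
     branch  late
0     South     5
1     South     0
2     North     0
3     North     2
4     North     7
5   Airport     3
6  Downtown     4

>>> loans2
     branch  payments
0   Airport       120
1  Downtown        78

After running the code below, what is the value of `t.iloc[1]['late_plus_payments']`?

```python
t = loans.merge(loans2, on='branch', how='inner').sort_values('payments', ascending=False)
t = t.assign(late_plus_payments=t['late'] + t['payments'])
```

merge on 'branch' (how='inner') → 2 rows:
     branch  late  payments
0   Airport     3       120
1  Downtown     4        78
sort by payments descending:
     branch  late  payments
0   Airport     3       120
1  Downtown     4        78
add column late_plus_payments = t['late'] + t['payments']:
     branch  late  payments  late_plus_payments
0   Airport     3       120                 123
1  Downtown     4        78                  82
Reading off the value at position 1, column 'late_plus_payments', we get 82.

82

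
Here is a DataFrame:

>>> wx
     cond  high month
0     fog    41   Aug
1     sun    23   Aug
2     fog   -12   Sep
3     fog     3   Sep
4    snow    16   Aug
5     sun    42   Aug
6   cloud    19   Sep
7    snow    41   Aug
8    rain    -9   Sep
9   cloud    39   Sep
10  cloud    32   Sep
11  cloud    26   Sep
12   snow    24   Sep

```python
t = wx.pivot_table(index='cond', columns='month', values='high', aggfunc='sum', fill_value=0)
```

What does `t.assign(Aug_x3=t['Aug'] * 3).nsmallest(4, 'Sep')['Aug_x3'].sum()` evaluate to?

pivot: rows=cond, cols=month, sum(high):
month  Aug  Sep
cond           
cloud    0  116
fog     41   -9
rain     0   -9
snow    57   24
sun     65    0
add column Aug_x3 = t['Aug'] * 3:
month  Aug  Sep  Aug_x3
cond                   
cloud    0  116       0
fog     41   -9     123
rain     0   -9       0
snow    57   24     171
sun     65    0     195
take 4 rows with smallest Sep:
month  Aug  Sep  Aug_x3
cond                   
fog     41   -9     123
rain     0   -9       0
sun     65    0     195
snow    57   24     171
Then the sum of column 'Aug_x3': 489

489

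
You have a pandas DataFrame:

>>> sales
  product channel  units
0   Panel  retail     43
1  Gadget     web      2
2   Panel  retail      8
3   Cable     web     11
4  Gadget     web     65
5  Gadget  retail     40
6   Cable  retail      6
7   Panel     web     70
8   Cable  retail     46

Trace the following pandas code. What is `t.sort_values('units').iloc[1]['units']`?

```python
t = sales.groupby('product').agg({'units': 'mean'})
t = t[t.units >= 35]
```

40.3333333333

group by product, mean of units:
             units
product           
Cable    21.000000
Gadget   35.666667
Panel    40.333333
filter rows where units >= 35:
             units
product           
Gadget   35.666667
Panel    40.333333
sort by units:
             units
product           
Gadget   35.666667
Panel    40.333333
Hence 40.3333333333.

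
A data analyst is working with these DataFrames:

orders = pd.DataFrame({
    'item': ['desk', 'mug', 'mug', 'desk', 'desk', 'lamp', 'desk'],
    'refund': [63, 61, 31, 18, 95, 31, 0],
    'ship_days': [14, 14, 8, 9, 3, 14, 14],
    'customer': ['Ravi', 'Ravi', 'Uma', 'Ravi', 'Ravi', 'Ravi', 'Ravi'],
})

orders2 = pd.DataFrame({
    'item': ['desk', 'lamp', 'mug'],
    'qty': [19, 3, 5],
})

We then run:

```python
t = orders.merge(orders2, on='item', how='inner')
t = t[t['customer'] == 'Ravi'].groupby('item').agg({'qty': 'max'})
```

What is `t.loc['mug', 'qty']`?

5

merge on 'item' (how='inner') → 7 rows:
   item  refund  ship_days customer  qty
0  desk      63         14     Ravi   19
1   mug      61         14     Ravi    5
2   mug      31          8      Uma    5
3  desk      18          9     Ravi   19
4  desk      95          3     Ravi   19
5  lamp      31         14     Ravi    3
6  desk       0         14     Ravi   19
filter rows where customer == 'Ravi':
   item  refund  ship_days customer  qty
0  desk      63         14     Ravi   19
1   mug      61         14     Ravi    5
3  desk      18          9     Ravi   19
4  desk      95          3     Ravi   19
5  lamp      31         14     Ravi    3
6  desk       0         14     Ravi   19
group by item, max of qty:
      qty
item     
desk   19
lamp    3
mug     5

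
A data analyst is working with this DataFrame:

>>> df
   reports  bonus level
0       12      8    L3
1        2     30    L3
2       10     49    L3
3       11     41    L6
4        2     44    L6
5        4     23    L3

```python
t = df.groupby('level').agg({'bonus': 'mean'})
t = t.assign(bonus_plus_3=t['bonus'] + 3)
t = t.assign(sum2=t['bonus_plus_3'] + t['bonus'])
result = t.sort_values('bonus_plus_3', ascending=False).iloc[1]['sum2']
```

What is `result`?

group by level, mean of bonus:
       bonus
level       
L3      27.5
L6      42.5
add column bonus_plus_3 = t['bonus'] + 3:
       bonus  bonus_plus_3
level                     
L3      27.5          30.5
L6      42.5          45.5
add column sum2 = t['bonus_plus_3'] + t['bonus']:
       bonus  bonus_plus_3  sum2
level                           
L3      27.5          30.5  58.0
L6      42.5          45.5  88.0
sort by bonus_plus_3 descending:
       bonus  bonus_plus_3  sum2
level                           
L6      42.5          45.5  88.0
L3      27.5          30.5  58.0
Reading off the value at position 1, column 'sum2', we get 58.0.

58.0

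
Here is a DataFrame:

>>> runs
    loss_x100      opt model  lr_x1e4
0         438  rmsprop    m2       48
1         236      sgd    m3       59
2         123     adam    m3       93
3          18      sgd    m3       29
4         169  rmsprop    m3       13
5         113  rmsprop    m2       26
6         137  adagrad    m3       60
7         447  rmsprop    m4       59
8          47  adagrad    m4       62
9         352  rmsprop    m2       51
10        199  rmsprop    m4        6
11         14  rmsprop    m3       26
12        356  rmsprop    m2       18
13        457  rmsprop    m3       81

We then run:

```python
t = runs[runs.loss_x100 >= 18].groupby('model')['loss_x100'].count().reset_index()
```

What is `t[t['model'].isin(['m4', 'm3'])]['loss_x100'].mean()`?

filter rows where loss_x100 >= 18:
    loss_x100      opt model  lr_x1e4
0         438  rmsprop    m2       48
1         236      sgd    m3       59
2         123     adam    m3       93
3          18      sgd    m3       29
4         169  rmsprop    m3       13
5         113  rmsprop    m2       26
6         137  adagrad    m3       60
7         447  rmsprop    m4       59
8          47  adagrad    m4       62
9         352  rmsprop    m2       51
10        199  rmsprop    m4        6
12        356  rmsprop    m2       18
13        457  rmsprop    m3       81
group by model, count of loss_x100:
model
m2    4
m3    6
m4    3
Name: loss_x100, dtype: int64
reset_index():
  model  loss_x100
0    m2          4
1    m3          6
2    m4          3
filter rows where model in ['m4', 'm3']:
  model  loss_x100
1    m3          6
2    m4          3
Finally, mean of column 'loss_x100' = 4.5.

4.5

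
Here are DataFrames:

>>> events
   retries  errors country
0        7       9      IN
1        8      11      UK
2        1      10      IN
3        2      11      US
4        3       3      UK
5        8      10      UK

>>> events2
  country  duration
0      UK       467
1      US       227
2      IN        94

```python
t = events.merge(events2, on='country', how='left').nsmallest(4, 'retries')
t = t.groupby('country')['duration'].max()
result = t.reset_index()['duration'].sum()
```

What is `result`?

merge on 'country' (how='left') → 6 rows:
   retries  errors country  duration
0        7       9      IN        94
1        8      11      UK       467
2        1      10      IN        94
3        2      11      US       227
4        3       3      UK       467
5        8      10      UK       467
take 4 rows with smallest retries:
   retries  errors country  duration
2        1      10      IN        94
3        2      11      US       227
4        3       3      UK       467
0        7       9      IN        94
group by country, max of duration:
country
IN     94
UK    467
US    227
Name: duration, dtype: int64
reset_index():
  country  duration
0      IN        94
1      UK       467
2      US       227
Reading off the sum of column 'duration', we get 788.

788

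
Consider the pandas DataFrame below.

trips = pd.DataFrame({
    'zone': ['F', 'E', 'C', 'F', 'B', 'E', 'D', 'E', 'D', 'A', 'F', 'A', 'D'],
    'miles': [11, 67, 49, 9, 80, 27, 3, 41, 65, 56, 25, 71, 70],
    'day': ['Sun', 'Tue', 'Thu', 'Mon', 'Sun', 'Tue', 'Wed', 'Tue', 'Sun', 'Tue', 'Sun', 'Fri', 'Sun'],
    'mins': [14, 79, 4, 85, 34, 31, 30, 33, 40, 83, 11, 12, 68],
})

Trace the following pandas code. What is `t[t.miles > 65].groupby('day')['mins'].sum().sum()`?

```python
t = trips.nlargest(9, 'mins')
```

take 9 rows with largest mins:
   zone  miles  day  mins
3     F      9  Mon    85
9     A     56  Tue    83
1     E     67  Tue    79
12    D     70  Sun    68
8     D     65  Sun    40
4     B     80  Sun    34
7     E     41  Tue    33
5     E     27  Tue    31
6     D      3  Wed    30
filter rows where miles > 65:
   zone  miles  day  mins
1     E     67  Tue    79
12    D     70  Sun    68
4     B     80  Sun    34
group by day, sum of mins:
day
Sun    102
Tue     79
Name: mins, dtype: int64

181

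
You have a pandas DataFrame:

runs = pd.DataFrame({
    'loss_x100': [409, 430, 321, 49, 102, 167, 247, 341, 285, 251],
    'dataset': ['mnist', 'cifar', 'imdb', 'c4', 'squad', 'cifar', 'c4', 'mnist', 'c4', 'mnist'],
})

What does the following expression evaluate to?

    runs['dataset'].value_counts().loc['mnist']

value_counts of dataset:
dataset
mnist    3
c4       3
cifar    2
imdb     1
squad    1
Name: count, dtype: int64
So loc['mnist'] = 3.

3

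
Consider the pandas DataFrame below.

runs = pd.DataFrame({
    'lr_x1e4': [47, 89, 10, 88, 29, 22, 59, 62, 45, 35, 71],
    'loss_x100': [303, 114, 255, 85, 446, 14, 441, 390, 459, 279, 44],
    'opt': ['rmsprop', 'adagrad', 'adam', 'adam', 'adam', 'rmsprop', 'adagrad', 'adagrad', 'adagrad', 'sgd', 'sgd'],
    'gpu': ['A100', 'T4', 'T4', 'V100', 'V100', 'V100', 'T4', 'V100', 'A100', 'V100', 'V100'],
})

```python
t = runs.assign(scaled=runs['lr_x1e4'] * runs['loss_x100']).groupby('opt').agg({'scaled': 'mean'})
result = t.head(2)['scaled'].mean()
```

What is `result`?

add column scaled = runs['lr_x1e4'] * runs['loss_x100']:
    lr_x1e4  loss_x100      opt   gpu  scaled
0        47        303  rmsprop  A100   14241
1        89        114  adagrad    T4   10146
2        10        255     adam    T4    2550
3        88         85     adam  V100    7480
4        29        446     adam  V100   12934
5        22         14  rmsprop  V100     308
6        59        441  adagrad    T4   26019
7        62        390  adagrad  V100   24180
8        45        459  adagrad  A100   20655
9        35        279      sgd  V100    9765
10       71         44      sgd  V100    3124
group by opt, mean of scaled:
               scaled
opt                  
adagrad  20250.000000
adam      7654.666667
rmsprop   7274.500000
sgd       6444.500000
take first 2 rows:
               scaled
opt                  
adagrad  20250.000000
adam      7654.666667
Reading off the mean of column 'scaled', we get 13952.3333333.

13952.3333333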